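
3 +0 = 3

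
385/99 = 3 + 8/9 = 3.89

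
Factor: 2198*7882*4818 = 83470096248= 2^3*3^1*7^2 * 11^1*73^1*157^1*563^1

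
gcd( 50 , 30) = 10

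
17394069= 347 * 50127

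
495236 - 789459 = - 294223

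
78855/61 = 78855/61= 1292.70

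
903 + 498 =1401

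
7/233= 7/233 = 0.03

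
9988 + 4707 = 14695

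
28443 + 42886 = 71329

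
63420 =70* 906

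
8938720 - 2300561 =6638159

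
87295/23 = 3795 +10/23= 3795.43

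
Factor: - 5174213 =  - 11^1*19^2*1303^1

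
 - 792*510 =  - 403920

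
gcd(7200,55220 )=20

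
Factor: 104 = 2^3*13^1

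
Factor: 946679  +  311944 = 3^2 * 109^1*1283^1 = 1258623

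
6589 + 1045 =7634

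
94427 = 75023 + 19404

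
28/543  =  28/543 = 0.05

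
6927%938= 361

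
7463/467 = 15+ 458/467  =  15.98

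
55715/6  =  9285 + 5/6= 9285.83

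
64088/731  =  87 + 491/731 = 87.67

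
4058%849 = 662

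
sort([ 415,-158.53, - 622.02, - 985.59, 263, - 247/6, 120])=[ - 985.59, - 622.02, - 158.53, - 247/6,120,263,415]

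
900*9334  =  8400600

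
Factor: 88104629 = 1063^1*82883^1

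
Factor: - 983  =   -983^1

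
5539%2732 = 75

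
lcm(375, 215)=16125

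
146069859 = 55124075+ 90945784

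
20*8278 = 165560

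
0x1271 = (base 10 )4721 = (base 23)8L6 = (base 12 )2895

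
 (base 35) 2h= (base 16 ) 57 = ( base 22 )3l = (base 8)127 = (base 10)87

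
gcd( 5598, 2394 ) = 18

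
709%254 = 201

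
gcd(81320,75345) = 5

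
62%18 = 8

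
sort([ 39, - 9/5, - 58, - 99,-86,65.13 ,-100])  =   [ - 100 , - 99,-86,-58, - 9/5, 39, 65.13]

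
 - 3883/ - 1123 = 3 + 514/1123 = 3.46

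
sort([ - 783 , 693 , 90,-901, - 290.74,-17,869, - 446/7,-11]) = [ - 901, - 783  , - 290.74, - 446/7, - 17, - 11,90,693, 869]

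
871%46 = 43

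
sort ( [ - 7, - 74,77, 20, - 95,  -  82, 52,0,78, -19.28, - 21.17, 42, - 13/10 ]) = [  -  95, - 82,- 74, - 21.17, - 19.28,-7, - 13/10,0,20, 42,52,77, 78]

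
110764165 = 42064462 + 68699703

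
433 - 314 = 119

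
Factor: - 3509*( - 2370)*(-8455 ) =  - 70314570150  =  - 2^1*3^1 *5^2*11^2*19^1*29^1 * 79^1 * 89^1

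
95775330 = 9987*9590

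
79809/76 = 1050  +  9/76 = 1050.12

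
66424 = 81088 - 14664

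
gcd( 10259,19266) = 1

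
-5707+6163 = 456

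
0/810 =0 = 0.00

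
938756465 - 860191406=78565059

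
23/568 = 23/568 = 0.04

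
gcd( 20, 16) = 4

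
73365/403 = 73365/403 = 182.05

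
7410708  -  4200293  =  3210415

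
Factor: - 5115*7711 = -39441765=- 3^1*5^1 * 11^2*31^1*701^1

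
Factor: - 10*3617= - 2^1 * 5^1*3617^1 =- 36170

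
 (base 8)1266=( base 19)1ha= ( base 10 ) 694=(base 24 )14m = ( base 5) 10234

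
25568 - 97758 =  - 72190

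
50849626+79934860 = 130784486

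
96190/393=96190/393 = 244.76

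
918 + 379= 1297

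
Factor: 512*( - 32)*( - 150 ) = 2457600 = 2^15 * 3^1 * 5^2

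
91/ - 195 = -1  +  8/15 = - 0.47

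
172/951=172/951 = 0.18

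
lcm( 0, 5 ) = 0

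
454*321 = 145734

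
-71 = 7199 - 7270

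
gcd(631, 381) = 1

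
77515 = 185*419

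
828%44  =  36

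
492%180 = 132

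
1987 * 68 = 135116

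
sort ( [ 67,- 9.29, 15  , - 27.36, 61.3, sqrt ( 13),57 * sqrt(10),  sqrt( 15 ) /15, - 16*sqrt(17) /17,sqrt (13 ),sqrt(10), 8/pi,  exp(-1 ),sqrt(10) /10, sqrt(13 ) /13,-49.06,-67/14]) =[ - 49.06,  -  27.36,-9.29, - 67/14,- 16*sqrt(17 ) /17, sqrt(15 ) /15, sqrt(13)/13 , sqrt( 10) /10, exp ( - 1),8/pi, sqrt(10),sqrt(13), sqrt( 13 ), 15,61.3,67, 57 * sqrt(10)] 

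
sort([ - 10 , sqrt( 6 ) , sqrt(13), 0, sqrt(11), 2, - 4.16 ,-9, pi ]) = [ - 10, - 9, - 4.16,0,2,sqrt(6 ), pi, sqrt( 11 ), sqrt( 13 ) ] 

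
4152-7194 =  - 3042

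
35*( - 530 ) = - 18550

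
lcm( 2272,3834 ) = 61344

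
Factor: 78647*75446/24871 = 49862198/209=2^1 * 11^ ( - 1)*19^( - 1 )*31^1*43^1  *59^1*317^1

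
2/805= 2/805 = 0.00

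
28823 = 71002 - 42179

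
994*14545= 14457730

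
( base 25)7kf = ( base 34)47s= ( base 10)4890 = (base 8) 11432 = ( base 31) 52N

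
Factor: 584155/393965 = 43/29 = 29^ ( - 1)*43^1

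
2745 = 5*549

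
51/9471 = 17/3157 = 0.01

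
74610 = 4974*15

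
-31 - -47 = 16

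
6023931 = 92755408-86731477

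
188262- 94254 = 94008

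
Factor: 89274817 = 137^1*651641^1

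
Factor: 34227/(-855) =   -  3803/95 =-5^( - 1 )*19^( - 1 )*3803^1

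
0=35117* 0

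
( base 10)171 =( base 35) 4v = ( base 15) B6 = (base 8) 253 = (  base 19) 90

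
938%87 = 68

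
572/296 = 1 + 69/74 = 1.93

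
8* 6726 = 53808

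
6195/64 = 6195/64=   96.80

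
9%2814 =9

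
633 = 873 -240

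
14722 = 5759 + 8963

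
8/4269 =8/4269 = 0.00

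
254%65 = 59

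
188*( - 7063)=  - 1327844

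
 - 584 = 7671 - 8255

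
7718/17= 454 = 454.00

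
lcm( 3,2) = 6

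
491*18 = 8838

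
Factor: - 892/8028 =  - 1/9 = - 3^( - 2 )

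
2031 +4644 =6675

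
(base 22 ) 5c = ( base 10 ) 122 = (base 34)3K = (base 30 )42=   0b1111010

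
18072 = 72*251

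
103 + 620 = 723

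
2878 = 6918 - 4040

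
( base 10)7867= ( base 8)17273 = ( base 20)JD7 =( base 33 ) 77d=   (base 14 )2c1d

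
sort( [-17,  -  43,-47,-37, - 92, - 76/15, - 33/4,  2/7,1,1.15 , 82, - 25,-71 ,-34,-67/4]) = [  -  92,-71,-47, - 43  ,-37, - 34 , - 25, - 17,-67/4,-33/4,-76/15,  2/7,1, 1.15, 82 ] 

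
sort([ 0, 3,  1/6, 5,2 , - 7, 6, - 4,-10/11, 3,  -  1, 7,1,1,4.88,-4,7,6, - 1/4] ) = [ - 7,  -  4,-4, - 1 , - 10/11,-1/4 , 0,1/6, 1,  1,  2 , 3,3, 4.88,5,6,6,7, 7 ] 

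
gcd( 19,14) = 1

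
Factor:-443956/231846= -2^1*3^ (- 1)*17^( - 1 ) * 2273^( - 1)*110989^1= -221978/115923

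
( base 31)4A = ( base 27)4Q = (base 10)134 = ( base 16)86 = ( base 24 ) 5e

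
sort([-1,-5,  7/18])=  [ - 5, - 1,7/18 ] 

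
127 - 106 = 21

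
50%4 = 2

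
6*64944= 389664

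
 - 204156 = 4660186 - 4864342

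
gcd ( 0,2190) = 2190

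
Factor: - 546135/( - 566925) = 5^( - 1 )*23^1*1583^1*7559^( - 1 )= 36409/37795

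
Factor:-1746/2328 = -3/4=-2^(-2)*3^1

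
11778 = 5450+6328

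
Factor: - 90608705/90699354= - 2^ ( - 1 ) *3^( - 2 )*5^1 *11^1 * 1249^1*1319^1 * 5038853^( - 1)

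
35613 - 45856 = - 10243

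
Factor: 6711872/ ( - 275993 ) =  - 2^6*17^1*29^(-1)*199^1 *307^(  -  1 ) =- 216512/8903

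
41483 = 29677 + 11806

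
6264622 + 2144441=8409063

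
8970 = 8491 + 479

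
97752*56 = 5474112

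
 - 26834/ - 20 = 13417/10 = 1341.70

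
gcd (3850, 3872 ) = 22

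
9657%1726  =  1027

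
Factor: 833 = 7^2 * 17^1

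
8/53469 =8/53469 = 0.00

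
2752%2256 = 496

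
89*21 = 1869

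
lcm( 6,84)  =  84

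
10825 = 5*2165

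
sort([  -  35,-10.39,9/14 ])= [- 35,- 10.39,9/14 ]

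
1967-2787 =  - 820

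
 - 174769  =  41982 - 216751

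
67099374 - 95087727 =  - 27988353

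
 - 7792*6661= - 51902512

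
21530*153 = 3294090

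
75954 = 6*12659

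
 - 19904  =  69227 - 89131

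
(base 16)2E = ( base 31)1f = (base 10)46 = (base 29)1h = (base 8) 56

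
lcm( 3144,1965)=15720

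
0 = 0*7563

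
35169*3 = 105507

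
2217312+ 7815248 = 10032560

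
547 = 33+514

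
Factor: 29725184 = 2^9*58057^1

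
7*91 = 637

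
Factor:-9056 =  - 2^5*283^1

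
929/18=51  +  11/18= 51.61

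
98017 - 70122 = 27895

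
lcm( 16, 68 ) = 272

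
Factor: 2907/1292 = 9/4 = 2^ (  -  2)*3^2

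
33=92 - 59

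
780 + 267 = 1047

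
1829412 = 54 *33878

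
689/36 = 689/36 = 19.14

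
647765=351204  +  296561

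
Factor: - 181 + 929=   2^2*11^1 * 17^1 = 748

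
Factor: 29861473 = 29861473^1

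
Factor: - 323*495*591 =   -  3^3*5^1*11^1 * 17^1  *19^1* 197^1 = -94492035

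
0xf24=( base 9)5276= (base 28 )4QC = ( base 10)3876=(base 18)BH6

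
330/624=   55/104 = 0.53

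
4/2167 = 4/2167  =  0.00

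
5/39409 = 5/39409 = 0.00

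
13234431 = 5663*2337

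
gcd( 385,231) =77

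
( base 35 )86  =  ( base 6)1154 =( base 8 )436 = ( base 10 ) 286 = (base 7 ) 556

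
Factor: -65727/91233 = - 3^(  -  1)*31^(-1)*67^1= -67/93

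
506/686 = 253/343  =  0.74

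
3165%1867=1298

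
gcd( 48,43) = 1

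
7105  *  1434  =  10188570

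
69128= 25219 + 43909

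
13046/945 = 13 + 761/945 = 13.81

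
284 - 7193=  - 6909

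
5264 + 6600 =11864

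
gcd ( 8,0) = 8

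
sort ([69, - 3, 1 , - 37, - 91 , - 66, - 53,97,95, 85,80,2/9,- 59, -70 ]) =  [ - 91,-70, - 66,-59, - 53,-37, - 3,2/9,1, 69,80,  85,95,97] 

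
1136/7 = 162+2/7 = 162.29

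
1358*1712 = 2324896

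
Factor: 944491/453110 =2^(  -  1)*5^( - 1)*7^( - 1)*6473^( - 1 )*944491^1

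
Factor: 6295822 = 2^1*13^1 * 242147^1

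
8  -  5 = 3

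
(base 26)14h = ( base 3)1002112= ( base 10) 797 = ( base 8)1435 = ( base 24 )195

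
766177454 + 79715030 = 845892484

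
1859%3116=1859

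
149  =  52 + 97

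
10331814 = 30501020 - 20169206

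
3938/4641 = 3938/4641= 0.85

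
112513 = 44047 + 68466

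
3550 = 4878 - 1328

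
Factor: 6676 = 2^2*1669^1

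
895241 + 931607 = 1826848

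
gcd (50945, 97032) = 1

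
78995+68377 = 147372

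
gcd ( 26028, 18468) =108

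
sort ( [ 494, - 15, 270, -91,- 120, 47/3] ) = [ - 120, - 91,-15,  47/3 , 270, 494 ] 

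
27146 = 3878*7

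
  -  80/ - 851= 80/851 = 0.09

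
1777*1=1777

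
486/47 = 10 + 16/47 = 10.34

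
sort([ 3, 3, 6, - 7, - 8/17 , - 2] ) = [-7 , - 2, - 8/17,3 , 3, 6 ]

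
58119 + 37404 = 95523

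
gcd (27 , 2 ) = 1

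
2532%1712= 820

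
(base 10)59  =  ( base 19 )32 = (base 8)73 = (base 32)1R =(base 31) 1S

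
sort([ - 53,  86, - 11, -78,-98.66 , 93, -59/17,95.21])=[ - 98.66,-78,- 53, -11 , - 59/17 , 86, 93,  95.21]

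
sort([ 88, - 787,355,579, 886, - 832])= [-832, - 787,88, 355,579,886 ]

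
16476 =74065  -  57589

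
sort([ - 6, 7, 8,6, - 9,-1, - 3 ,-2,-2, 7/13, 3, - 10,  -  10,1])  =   [ - 10, - 10, - 9,-6,-3, - 2, - 2,-1,7/13 , 1, 3,6,7, 8]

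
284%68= 12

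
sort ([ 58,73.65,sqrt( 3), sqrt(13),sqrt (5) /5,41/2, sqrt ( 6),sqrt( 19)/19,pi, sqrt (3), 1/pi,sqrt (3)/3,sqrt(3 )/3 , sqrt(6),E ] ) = [ sqrt(19 )/19,1/pi,sqrt(5 ) /5,sqrt (3 )/3,sqrt( 3)/3,sqrt(3),sqrt( 3), sqrt(6),sqrt ( 6),E,pi,sqrt( 13),41/2,58 , 73.65] 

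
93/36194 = 93/36194 = 0.00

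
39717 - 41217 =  - 1500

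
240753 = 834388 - 593635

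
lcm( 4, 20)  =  20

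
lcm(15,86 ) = 1290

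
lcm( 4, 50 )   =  100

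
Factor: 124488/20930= 2^2*3^2 * 5^( -1)*19^1*23^( - 1) =684/115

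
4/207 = 4/207 = 0.02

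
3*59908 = 179724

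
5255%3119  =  2136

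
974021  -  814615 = 159406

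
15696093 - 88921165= -73225072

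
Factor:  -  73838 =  - 2^1* 36919^1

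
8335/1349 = 8335/1349 = 6.18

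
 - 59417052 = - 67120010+7702958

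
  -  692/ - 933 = 692/933 =0.74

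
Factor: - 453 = -3^1 * 151^1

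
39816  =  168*237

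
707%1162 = 707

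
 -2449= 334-2783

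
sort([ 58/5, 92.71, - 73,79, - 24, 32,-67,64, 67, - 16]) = [ - 73, - 67, - 24, - 16, 58/5,32,64,67, 79 , 92.71]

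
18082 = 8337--9745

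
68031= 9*7559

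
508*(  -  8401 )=-4267708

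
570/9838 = 285/4919 = 0.06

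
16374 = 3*5458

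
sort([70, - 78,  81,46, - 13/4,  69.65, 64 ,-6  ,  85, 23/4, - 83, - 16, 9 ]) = [ -83,  -  78 , - 16, - 6, - 13/4, 23/4,9, 46,64, 69.65 , 70, 81, 85 ]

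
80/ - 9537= - 80/9537   =  - 0.01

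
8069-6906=1163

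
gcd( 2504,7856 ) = 8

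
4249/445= 4249/445 = 9.55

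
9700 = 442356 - 432656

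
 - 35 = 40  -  75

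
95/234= 95/234  =  0.41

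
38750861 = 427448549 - 388697688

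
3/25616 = 3/25616 = 0.00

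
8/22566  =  4/11283 =0.00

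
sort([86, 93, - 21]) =[ - 21, 86,  93 ]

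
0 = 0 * 7283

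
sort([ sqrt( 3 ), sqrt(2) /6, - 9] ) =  [ - 9, sqrt(2)/6,sqrt( 3)]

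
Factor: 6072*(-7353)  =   - 44647416 = - 2^3*3^3*11^1*19^1*23^1*43^1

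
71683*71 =5089493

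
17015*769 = 13084535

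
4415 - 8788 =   -  4373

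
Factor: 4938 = 2^1*3^1*823^1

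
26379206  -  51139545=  - 24760339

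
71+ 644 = 715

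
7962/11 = 723+ 9/11 = 723.82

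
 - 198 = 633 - 831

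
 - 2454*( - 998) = 2449092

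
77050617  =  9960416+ 67090201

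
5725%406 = 41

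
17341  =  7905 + 9436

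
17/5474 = 1/322 =0.00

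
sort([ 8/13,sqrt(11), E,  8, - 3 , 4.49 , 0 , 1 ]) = [ - 3, 0, 8/13,  1,E, sqrt(11),4.49,8] 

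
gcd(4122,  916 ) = 458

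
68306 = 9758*7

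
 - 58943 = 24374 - 83317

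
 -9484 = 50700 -60184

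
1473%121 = 21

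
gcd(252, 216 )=36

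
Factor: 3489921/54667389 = 1163307/18222463 = 3^1*7^( -2 )*19^( - 1)*23^(- 2)*37^(  -  1)*241^1*1609^1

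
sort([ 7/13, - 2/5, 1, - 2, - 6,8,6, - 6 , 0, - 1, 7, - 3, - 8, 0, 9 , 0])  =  [ - 8, - 6, - 6, - 3, - 2, - 1, - 2/5,0,0,0,7/13 , 1,6,7,8, 9] 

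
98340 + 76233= 174573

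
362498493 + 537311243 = 899809736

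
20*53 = 1060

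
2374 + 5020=7394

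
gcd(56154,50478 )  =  6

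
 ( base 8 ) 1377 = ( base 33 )N8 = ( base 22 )1CJ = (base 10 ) 767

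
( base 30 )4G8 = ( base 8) 7770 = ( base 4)333320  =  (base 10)4088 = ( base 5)112323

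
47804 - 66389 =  -18585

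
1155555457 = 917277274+238278183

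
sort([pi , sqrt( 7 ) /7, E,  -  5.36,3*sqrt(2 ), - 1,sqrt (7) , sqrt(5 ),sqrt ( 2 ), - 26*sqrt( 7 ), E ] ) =[ - 26 * sqrt( 7 ),-5.36, - 1, sqrt(7 ) /7,sqrt( 2),sqrt(5 ), sqrt( 7 ), E,E, pi, 3 *sqrt(2 )] 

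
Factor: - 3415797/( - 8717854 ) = 2^( - 1 )*3^3*7^1*11^1*31^1*53^1*4358927^ ( - 1)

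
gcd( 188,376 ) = 188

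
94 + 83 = 177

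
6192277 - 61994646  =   - 55802369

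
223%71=10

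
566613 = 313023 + 253590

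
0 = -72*0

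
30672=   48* 639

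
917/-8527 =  - 917/8527 = - 0.11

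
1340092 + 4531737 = 5871829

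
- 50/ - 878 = 25/439 = 0.06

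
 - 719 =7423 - 8142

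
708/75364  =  177/18841  =  0.01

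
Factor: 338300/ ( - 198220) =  - 5^1*11^( - 1)*53^( - 1 )*199^1   =  - 995/583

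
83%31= 21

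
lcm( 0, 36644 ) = 0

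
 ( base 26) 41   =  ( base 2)1101001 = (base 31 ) 3c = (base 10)105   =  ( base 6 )253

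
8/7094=4/3547 = 0.00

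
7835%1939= 79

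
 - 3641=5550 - 9191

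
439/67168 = 439/67168 = 0.01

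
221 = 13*17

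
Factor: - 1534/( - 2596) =13/22 = 2^( - 1)*11^( - 1)*13^1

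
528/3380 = 132/845 = 0.16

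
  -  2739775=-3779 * 725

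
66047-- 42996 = 109043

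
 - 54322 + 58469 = 4147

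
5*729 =3645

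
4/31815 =4/31815 = 0.00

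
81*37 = 2997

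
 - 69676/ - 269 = 259 + 5/269=259.02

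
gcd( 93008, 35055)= 1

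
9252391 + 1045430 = 10297821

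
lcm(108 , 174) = 3132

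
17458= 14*1247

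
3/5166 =1/1722 = 0.00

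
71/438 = 71/438 = 0.16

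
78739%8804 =8307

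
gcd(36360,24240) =12120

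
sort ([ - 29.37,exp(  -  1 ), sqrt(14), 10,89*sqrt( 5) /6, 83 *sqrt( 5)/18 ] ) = [ - 29.37,exp( - 1 ), sqrt(14 ),10,83 * sqrt (5)/18, 89*sqrt( 5 )/6 ]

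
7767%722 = 547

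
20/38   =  10/19  =  0.53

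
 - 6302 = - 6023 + -279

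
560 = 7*80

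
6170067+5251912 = 11421979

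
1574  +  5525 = 7099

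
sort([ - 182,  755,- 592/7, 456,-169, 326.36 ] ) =[ - 182, - 169, - 592/7,326.36  ,  456  ,  755]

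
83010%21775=17685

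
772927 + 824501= 1597428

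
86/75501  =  86/75501 = 0.00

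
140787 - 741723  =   - 600936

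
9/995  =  9/995 =0.01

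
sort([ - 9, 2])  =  [ - 9,2]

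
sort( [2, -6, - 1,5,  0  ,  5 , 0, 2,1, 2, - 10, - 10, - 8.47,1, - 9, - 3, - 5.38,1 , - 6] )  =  [ - 10 , - 10, - 9,- 8.47, - 6 , -6, - 5.38 , -3, - 1,0,0, 1, 1,1, 2,2,2,  5,5] 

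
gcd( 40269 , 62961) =93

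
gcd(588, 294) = 294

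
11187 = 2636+8551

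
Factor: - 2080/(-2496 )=2^(-1)*3^( - 1 )*5^1 = 5/6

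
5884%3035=2849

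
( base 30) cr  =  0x183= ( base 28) dn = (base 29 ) da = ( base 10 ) 387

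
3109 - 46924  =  -43815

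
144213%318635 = 144213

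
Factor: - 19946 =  - 2^1*9973^1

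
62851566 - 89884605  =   - 27033039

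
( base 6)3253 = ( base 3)1000220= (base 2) 1011110001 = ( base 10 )753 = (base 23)19H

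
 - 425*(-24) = 10200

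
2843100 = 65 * 43740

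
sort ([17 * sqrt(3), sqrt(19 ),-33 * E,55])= [ - 33*E, sqrt( 19),  17*sqrt( 3 ),55]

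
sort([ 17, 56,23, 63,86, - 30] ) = [ - 30,17, 23,56,63,  86]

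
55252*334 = 18454168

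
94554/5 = 18910 + 4/5 =18910.80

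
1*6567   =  6567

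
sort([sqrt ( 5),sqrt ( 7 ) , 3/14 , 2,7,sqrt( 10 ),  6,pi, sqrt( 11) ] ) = [3/14, 2,sqrt ( 5 ),sqrt(7 ), pi,sqrt ( 10), sqrt(11 ),6, 7 ]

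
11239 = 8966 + 2273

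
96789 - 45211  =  51578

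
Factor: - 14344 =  - 2^3 * 11^1  *  163^1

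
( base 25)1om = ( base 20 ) 327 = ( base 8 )2337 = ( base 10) 1247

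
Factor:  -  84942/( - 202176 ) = 2^(-5 )*3^( - 2)*11^2 = 121/288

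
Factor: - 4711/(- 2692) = 2^(-2 )*7^1 = 7/4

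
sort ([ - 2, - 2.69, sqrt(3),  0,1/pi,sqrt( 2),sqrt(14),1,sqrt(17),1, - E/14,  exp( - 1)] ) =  [-2.69, - 2,-E/14, 0,1/pi, exp ( -1), 1,1,sqrt (2), sqrt ( 3 ), sqrt(14 ), sqrt(17 ) ]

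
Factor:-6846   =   - 2^1*3^1*7^1 * 163^1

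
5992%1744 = 760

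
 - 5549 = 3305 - 8854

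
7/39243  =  7/39243 = 0.00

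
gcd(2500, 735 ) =5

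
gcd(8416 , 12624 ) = 4208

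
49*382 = 18718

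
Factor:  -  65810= - 2^1 * 5^1* 6581^1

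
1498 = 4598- 3100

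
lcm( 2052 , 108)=2052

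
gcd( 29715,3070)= 5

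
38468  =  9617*4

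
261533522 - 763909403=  - 502375881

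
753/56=13 + 25/56 = 13.45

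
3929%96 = 89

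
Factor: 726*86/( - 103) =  - 2^2 * 3^1*11^2 * 43^1 * 103^( - 1 ) = - 62436/103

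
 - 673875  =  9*(  -  74875)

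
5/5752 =5/5752  =  0.00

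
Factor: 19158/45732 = 31/74 = 2^( - 1)*31^1 * 37^( - 1 ) 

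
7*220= 1540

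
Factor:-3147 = -3^1*1049^1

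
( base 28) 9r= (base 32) 8n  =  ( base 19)ED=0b100010111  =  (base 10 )279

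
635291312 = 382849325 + 252441987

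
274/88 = 3 + 5/44  =  3.11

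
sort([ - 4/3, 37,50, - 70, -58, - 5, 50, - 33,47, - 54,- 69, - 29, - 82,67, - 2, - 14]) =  [ - 82,-70, - 69, - 58,  -  54, - 33, - 29, - 14, - 5, - 2, - 4/3, 37, 47,50,  50, 67 ] 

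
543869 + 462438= 1006307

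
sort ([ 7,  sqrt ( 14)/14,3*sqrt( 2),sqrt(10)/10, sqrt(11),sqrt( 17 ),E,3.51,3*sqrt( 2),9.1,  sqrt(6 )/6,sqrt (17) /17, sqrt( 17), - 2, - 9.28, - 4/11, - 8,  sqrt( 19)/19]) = [ - 9.28, - 8, - 2 , - 4/11,sqrt( 19)/19,sqrt( 17) /17, sqrt( 14)/14 , sqrt(10)/10,sqrt (6)/6, E,sqrt(11), 3.51,sqrt(17 ),sqrt(  17 ),3*sqrt( 2 ),3*sqrt(2 ),7, 9.1]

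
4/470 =2/235 =0.01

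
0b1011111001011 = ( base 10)6091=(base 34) 595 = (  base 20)f4b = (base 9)8317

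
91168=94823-3655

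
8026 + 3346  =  11372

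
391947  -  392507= - 560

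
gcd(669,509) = 1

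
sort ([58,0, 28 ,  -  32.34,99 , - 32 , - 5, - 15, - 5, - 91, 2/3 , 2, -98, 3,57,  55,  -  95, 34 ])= [ - 98,  -  95, - 91, - 32.34,-32, - 15 , - 5, - 5,0, 2/3,  2, 3, 28, 34, 55,57, 58,  99]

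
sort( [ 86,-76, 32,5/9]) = [ - 76, 5/9, 32,86] 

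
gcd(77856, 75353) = 1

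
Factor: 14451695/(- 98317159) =  -  5^1*71^1*79^(-1 )*40709^1*1244521^(-1)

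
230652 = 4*57663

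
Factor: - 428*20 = -8560 = -2^4*5^1*107^1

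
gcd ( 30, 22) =2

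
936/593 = 1 + 343/593 = 1.58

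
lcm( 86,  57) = 4902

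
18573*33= 612909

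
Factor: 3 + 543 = 2^1*3^1*7^1*13^1 = 546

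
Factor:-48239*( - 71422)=2^1 * 13^1*41^1*67^1*48239^1 = 3445325858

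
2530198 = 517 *4894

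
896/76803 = 896/76803 = 0.01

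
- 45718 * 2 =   -  91436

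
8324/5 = 1664+4/5=1664.80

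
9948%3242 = 222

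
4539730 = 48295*94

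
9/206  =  9/206 =0.04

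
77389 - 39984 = 37405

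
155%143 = 12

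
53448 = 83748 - 30300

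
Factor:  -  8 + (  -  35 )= - 43^1 = -43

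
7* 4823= 33761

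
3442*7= 24094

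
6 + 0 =6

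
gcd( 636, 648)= 12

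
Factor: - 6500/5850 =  - 10/9 = - 2^1*3^( - 2 )*5^1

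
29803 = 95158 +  - 65355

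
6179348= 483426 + 5695922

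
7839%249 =120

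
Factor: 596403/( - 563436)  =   - 199/188 = - 2^(  -  2 )*47^ ( - 1 )*199^1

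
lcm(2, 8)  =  8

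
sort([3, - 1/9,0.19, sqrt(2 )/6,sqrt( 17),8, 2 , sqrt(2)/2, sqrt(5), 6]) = [ - 1/9, 0.19,sqrt( 2)/6, sqrt( 2 )/2, 2, sqrt(5), 3, sqrt( 17), 6,8 ] 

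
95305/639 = 95305/639 =149.15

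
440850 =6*73475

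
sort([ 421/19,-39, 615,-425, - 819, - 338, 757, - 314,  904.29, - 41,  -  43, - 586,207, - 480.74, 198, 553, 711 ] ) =[ - 819,-586, - 480.74, - 425,-338, - 314, - 43,-41, - 39,421/19,198,207,553,615,711,757 , 904.29]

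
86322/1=86322  =  86322.00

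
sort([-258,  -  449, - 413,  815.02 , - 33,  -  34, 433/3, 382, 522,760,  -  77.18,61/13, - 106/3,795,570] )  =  [ - 449, - 413 ,  -  258,-77.18, - 106/3, - 34,- 33,61/13,433/3, 382, 522,  570, 760,795, 815.02]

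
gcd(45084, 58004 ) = 68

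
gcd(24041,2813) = 29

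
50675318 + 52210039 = 102885357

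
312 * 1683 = 525096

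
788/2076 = 197/519 = 0.38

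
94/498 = 47/249 = 0.19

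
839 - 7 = 832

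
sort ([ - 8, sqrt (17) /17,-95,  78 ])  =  [ -95,  -  8 , sqrt(17 )/17, 78 ]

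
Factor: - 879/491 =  - 3^1*293^1*491^( - 1)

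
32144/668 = 48 + 20/167=48.12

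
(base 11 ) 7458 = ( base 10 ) 9864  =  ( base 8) 23210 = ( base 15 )2dc9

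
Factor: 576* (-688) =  - 2^10*  3^2* 43^1 = - 396288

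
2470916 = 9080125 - 6609209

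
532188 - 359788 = 172400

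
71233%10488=8305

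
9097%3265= 2567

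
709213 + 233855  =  943068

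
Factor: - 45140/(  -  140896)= 305/952 = 2^( - 3)*5^1 *7^( - 1)*17^( - 1)*61^1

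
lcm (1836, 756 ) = 12852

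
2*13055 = 26110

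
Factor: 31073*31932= 2^2*3^2*7^1 * 23^1*193^1*887^1  =  992223036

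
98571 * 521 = 51355491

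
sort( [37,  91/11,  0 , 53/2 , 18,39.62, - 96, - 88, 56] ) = [ - 96 , - 88, 0,91/11,18 , 53/2,  37,39.62,56] 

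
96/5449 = 96/5449=0.02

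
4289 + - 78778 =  - 74489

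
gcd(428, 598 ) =2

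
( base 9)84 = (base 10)76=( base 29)2i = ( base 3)2211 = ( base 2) 1001100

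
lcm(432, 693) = 33264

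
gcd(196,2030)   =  14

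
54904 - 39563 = 15341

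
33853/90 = 376 + 13/90 = 376.14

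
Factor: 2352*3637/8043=407344/383 = 2^4*7^1*383^(  -  1 )*3637^1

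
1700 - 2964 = - 1264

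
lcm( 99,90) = 990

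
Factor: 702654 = 2^1*3^1*117109^1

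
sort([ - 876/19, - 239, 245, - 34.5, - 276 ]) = [ - 276, - 239, - 876/19 , - 34.5,  245]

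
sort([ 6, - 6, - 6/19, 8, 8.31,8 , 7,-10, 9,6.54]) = [  -  10, - 6, - 6/19, 6,6.54,7,8,8, 8.31,9] 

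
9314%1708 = 774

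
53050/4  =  26525/2   =  13262.50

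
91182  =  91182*1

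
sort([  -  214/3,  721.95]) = [  -  214/3, 721.95 ] 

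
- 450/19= -450/19 = - 23.68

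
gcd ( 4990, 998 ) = 998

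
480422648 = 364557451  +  115865197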